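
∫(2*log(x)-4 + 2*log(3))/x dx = (log(3*x) - 2)^2 + C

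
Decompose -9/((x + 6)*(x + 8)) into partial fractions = 9/(2*(x + 8)) - 9/(2*(x + 6))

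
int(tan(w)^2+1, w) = tan(w) + C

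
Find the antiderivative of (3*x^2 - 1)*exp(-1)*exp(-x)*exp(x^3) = exp(x^3 - x - 1) + C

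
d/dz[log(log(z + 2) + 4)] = 1/(z*log(z + 2) + 4*z + 2*log(z + 2) + 8)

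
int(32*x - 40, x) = 16*x^2 - 40*x + C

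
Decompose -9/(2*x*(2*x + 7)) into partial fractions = 9/(7*(2*x + 7)) - 9/(14*x)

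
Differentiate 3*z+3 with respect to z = 3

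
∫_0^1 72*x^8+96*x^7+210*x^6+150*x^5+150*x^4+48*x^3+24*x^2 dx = 125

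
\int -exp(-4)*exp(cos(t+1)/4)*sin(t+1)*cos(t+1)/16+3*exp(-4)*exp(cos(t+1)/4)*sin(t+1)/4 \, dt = (cos(t + 1) - 16)*exp(cos(t + 1)/4 - 4)/4 + C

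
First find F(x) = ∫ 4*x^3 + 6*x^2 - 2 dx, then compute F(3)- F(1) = 128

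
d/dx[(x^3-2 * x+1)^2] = 6*x^5 - 16*x^3 + 6*x^2 + 8*x - 4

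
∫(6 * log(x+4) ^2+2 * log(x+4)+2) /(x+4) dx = (2*log(x + 4)^2 + log(x + 4) + 2)*log(x + 4) + C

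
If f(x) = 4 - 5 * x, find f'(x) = -5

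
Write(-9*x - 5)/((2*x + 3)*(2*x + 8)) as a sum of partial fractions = 17/(10*(2*x + 3)) - 31/(10*(x + 4))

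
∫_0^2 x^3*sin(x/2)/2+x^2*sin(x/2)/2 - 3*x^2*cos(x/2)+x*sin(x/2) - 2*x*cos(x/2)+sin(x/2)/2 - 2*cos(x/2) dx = 1 - 17*cos(1)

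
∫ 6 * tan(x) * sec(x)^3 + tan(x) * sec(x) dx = 2*sec(x)^3 + sec(x) + C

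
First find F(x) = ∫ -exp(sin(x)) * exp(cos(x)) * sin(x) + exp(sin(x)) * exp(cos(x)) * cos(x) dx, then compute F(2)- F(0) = -E + exp(cos(2) + sin(2))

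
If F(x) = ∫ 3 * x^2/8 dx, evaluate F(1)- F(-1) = 1/4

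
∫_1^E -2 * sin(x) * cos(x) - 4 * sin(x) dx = -(cos(1) + 2)^2 + (cos(E) + 2)^2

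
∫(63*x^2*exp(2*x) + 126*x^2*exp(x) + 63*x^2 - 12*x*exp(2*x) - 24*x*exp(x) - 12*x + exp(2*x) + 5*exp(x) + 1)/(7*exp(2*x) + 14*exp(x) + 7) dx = ((exp(x) + 1)*(21*x^3 - 6*x^2 + x + 16) + 3*exp(x))/(7*(exp(x) + 1)) + C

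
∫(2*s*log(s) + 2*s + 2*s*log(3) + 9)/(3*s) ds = (2*s + 9)*log(3*s)/3 + C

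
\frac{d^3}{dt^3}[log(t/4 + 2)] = 2/(t^3 + 24*t^2 + 192*t + 512)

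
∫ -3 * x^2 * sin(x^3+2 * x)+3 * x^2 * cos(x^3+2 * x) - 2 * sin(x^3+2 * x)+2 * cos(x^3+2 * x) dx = sin(x*(x^2 + 2)) + cos(x*(x^2 + 2)) + C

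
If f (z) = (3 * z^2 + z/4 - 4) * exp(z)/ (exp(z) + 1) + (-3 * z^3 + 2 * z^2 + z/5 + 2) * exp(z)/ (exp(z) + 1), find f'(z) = (-60*z^3*exp(z) - 180*z^2*exp(2*z) - 80*z^2*exp(z) + 200*z*exp(2*z) + 209*z*exp(z) + 9*exp(2*z) - 31*exp(z))/(20*exp(2*z) + 40*exp(z) + 20)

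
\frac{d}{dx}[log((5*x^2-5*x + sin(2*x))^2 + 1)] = (100*x^3 + 20*x^2*cos(2*x) - 150*x^2 + 20*x*sin(2*x) - 20*x*cos(2*x) + 50*x - 10*sin(2*x) + 2*sin(4*x))/(25*x^4 - 50*x^3 + 10*x^2*sin(2*x) + 25*x^2 - 10*x*sin(2*x) + sin(2*x)^2 + 1)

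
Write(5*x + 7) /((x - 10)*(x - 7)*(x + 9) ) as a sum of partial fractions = -1/(8*(x + 9)) - 7/(8*(x - 7)) + 1/(x - 10)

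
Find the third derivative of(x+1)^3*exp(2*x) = 8*x^3*exp(2*x) + 60*x^2*exp(2*x) + 132*x*exp(2*x) + 86*exp(2*x)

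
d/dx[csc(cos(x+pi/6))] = sin(x + pi/6)*cot(cos(x + pi/6))*csc(cos(x + pi/6))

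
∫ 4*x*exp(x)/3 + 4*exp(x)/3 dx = 4*x*exp(x)/3 + C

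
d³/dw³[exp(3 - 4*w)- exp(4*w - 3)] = (-64*exp(8*w - 6) - 64)*exp(3 - 4*w)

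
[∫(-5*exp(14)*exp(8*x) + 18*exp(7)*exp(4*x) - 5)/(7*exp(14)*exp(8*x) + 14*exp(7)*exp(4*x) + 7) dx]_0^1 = -exp(7)/(1 + exp(7)) - 5/7 + exp(11)/(1 + exp(11))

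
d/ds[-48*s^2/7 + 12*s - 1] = 12 - 96*s/7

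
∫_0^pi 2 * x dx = pi^2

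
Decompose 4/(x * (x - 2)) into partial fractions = 2/(x - 2) - 2/x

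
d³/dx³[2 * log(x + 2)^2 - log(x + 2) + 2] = (8*log(x + 2) - 14)/(x^3 + 6*x^2 + 12*x + 8)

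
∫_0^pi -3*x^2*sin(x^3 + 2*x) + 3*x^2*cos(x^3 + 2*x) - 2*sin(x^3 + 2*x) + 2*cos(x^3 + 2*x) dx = -1 + sin(pi^3) + cos(pi^3)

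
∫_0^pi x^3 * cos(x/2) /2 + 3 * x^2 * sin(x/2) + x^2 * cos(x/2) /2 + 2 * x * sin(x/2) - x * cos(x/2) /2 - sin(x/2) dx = -pi + pi^2 + pi^3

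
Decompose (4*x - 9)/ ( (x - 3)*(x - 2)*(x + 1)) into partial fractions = -13/(12*(x + 1)) + 1/(3*(x - 2)) + 3/(4*(x - 3))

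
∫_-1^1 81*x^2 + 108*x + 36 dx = 126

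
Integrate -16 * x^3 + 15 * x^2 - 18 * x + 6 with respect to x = -4*x^4 + 5*x^3 - 9*x^2 + 6*x + C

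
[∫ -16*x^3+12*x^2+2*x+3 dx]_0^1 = 4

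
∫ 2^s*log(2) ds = 2^s + C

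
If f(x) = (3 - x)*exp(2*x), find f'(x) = -2*x*exp(2*x) + 5*exp(2*x)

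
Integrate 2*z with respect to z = z^2 + C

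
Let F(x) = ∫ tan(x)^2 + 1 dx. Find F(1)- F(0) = tan(1)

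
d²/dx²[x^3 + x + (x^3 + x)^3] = 72*x^7 + 126*x^5 + 60*x^3 + 12*x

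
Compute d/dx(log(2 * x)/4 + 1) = 1/(4*x)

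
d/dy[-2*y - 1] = -2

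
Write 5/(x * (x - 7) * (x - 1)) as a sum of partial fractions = -5/(6*(x - 1)) + 5/(42*(x - 7)) + 5/(7*x)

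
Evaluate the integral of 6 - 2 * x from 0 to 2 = 8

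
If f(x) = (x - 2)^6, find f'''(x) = 120*x^3 - 720*x^2 + 1440*x - 960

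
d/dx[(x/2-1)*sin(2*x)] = x*cos(2*x) + sin(2*x)/2 - 2*cos(2*x)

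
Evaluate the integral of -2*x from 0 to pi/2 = -pi^2/4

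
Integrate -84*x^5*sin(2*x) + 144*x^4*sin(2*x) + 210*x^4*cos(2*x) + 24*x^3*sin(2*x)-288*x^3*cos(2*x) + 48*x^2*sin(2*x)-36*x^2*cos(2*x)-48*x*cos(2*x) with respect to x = 6*x^2*(x - 2)*(7*x^2 + 2*x + 2)*cos(2*x) + C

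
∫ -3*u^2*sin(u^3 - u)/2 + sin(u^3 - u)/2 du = cos(u^3 - u)/2 + C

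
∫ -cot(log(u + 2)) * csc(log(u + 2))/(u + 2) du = csc(log(u + 2)) + C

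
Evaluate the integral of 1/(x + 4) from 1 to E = -log(5/4) + log(E/4 + 1)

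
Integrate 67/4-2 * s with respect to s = -s^2 + 67*s/4 + C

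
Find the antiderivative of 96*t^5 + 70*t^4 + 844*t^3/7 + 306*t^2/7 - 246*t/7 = 16*t^6 + 14*t^5 + 211*t^4/7 + 102*t^3/7 - 123*t^2/7 + C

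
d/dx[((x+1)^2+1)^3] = 6*x^5 + 30*x^4 + 72*x^3 + 96*x^2 + 72*x + 24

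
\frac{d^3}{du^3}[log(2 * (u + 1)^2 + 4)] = (4*u^3 + 12*u^2 - 12*u - 20)/(u^6 + 6*u^5 + 21*u^4 + 44*u^3 + 63*u^2 + 54*u + 27)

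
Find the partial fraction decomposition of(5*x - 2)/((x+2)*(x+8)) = 7/(x + 8) - 2/(x + 2)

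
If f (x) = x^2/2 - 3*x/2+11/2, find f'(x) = x - 3/2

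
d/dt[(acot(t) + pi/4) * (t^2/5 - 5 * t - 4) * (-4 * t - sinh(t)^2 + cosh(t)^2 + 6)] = -(48*t^4*acot(t) + 12*pi*t^4 - 856*t^3*acot(t) - 214*pi*t^3 - 16*t^3 + 428*t^2*acot(t) + 107*pi*t^2 + 428*t^2 - 856*t*acot(t) - 214*pi*t - 380*t + 380*acot(t) - 560 + 95*pi)/(20*t^2 + 20)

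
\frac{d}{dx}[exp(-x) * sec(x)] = (tan(x)*sec(x) - sec(x))*exp(-x)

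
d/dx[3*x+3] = 3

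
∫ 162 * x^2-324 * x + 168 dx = 54*x^3 - 162*x^2 + 168*x + C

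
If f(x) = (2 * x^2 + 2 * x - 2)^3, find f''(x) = 240*x^4 + 480*x^3 - 240*x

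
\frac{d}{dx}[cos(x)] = -sin(x)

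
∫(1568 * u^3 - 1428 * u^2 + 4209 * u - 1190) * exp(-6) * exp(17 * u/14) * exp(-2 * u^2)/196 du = (-28*u^2 + 17*u - 84)*exp(-2*u^2 + 17*u/14 - 6)/14 + C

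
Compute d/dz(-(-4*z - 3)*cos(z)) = -4*z*sin(z) - 3*sin(z) + 4*cos(z)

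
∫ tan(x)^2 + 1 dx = tan(x) + C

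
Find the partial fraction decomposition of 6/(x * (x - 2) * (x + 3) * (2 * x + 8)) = -1/(8*(x + 4)) + 1/(5*(x + 3)) + 1/(20*(x - 2)) - 1/(8*x)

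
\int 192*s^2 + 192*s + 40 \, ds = 64*s^3 + 96*s^2 + 40*s + C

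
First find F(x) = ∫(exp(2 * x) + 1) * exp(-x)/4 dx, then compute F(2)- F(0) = -exp(-2)/4 + exp(2)/4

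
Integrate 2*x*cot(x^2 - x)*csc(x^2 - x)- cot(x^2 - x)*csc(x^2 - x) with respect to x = -csc(x*(x - 1)) + C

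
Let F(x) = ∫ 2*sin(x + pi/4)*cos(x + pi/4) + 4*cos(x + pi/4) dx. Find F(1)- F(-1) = sin(2) + 4*sqrt(2)*sin(1)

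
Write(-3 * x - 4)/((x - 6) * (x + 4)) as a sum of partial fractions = -4/(5*(x + 4)) - 11/(5*(x - 6))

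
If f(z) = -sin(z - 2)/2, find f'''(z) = cos(z - 2)/2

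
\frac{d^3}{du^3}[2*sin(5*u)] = -250*cos(5*u)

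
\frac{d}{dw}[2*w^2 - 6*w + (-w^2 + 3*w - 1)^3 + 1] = -6*w^5 + 45*w^4 - 120*w^3 + 135*w^2 - 56*w + 3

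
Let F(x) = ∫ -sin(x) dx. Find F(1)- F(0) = -1 + cos(1)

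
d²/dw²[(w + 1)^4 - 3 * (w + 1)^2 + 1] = 12*w^2 + 24*w + 6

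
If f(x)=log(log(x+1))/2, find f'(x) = 1/(2*x*log(x + 1) + 2*log(x + 1))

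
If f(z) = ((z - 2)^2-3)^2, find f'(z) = 4*z^3 - 24*z^2 + 36*z - 8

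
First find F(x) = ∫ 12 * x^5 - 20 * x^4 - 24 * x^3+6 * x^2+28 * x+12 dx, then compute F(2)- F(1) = -20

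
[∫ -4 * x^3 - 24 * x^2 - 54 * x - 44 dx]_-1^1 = -104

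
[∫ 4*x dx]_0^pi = 2*pi^2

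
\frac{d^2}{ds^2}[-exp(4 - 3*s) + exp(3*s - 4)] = (9*exp(6*s - 8) - 9)*exp(4 - 3*s)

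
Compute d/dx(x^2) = 2*x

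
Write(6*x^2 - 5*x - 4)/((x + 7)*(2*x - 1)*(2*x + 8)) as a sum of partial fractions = -2/(27*(2*x - 1)) + 65/(18*(x + 7)) - 56/(27*(x + 4))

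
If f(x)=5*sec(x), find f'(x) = 5*tan(x)*sec(x)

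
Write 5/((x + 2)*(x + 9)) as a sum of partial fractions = -5/(7*(x + 9)) + 5/(7*(x + 2))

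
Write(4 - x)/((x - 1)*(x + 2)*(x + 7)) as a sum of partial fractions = 11/(40*(x + 7)) - 2/(5*(x + 2)) + 1/(8*(x - 1))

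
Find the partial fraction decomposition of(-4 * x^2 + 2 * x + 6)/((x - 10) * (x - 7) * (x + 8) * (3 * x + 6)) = 133/(2430*(x + 8)) - 7/(972*(x + 2)) + 176/(1215*(x - 7)) - 187/(972*(x - 10))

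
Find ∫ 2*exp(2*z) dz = exp(2*z) + C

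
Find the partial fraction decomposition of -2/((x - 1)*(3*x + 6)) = 2/(9*(x + 2)) - 2/(9*(x - 1))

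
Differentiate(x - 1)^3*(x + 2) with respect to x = 4*x^3 - 3*x^2 - 6*x + 5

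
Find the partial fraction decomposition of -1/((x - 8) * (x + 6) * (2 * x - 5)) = 4/(187*(2*x - 5)) - 1/(238*(x + 6)) - 1/(154*(x - 8))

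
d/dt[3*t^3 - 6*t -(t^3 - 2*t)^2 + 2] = -6*t^5 + 16*t^3 + 9*t^2 - 8*t - 6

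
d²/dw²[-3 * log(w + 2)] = 3/(w^2 + 4*w + 4)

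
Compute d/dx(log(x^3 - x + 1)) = (3*x^2 - 1)/(x^3 - x + 1)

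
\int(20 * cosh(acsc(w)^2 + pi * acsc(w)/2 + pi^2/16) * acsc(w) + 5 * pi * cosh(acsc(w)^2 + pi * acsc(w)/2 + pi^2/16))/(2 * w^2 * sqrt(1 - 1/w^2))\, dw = -5*sinh((4*acsc(w) + pi)^2/16) + C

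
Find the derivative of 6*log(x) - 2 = 6/x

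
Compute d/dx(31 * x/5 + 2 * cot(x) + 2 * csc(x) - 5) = -2*cot(x)^2 - 2*cot(x)*csc(x) + 21/5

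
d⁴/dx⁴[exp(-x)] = exp(-x)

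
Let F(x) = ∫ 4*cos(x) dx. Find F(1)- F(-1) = 8*sin(1)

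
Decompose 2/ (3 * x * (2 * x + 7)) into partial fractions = -4/(21*(2*x + 7)) + 2/(21*x)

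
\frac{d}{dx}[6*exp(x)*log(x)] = (6*x*exp(x)*log(x) + 6*exp(x))/x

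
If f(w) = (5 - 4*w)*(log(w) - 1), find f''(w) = (-4*w - 5)/w^2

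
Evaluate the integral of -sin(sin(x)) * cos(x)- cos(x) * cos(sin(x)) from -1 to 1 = -2*sin(sin(1))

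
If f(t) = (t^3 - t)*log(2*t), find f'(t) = 3*t^2*log(t) + t^2 + 3*t^2*log(2) - log(t) - 1 - log(2)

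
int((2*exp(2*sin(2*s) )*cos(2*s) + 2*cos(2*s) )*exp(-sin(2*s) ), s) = 2*sinh(sin(2*s)) + C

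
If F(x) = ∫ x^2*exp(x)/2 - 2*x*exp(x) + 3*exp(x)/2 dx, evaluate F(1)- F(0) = -9/2 + 2*E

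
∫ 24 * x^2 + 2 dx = 8*x^3 + 2*x + C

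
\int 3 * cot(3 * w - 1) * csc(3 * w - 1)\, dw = -csc(3*w - 1) + C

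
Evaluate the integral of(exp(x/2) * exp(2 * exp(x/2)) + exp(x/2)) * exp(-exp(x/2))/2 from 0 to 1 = -E - exp(-exp(1/2)) + exp(-1) + exp(exp(1/2))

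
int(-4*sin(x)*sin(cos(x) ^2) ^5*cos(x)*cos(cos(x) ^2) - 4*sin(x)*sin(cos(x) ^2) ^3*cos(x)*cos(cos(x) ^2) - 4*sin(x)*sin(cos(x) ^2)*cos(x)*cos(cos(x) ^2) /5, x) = sin(cos(x)^2)^6/3 + sin(cos(x)^2)^4/2 + sin(cos(x)^2)^2/5 + C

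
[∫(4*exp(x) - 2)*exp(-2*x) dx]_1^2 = -(-2 + exp(-1))^2 + (-2 + exp(-2))^2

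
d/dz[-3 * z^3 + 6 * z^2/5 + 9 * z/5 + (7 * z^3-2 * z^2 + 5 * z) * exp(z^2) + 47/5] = 14*z^4*exp(z^2) - 4*z^3*exp(z^2) + 31*z^2*exp(z^2) - 9*z^2 - 4*z*exp(z^2) + 12*z/5 + 5*exp(z^2) + 9/5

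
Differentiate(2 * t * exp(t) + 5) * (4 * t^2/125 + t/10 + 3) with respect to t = 8*t^3*exp(t)/125 + 49*t^2*exp(t)/125 + 32*t*exp(t)/5 + 8*t/25 + 6*exp(t) + 1/2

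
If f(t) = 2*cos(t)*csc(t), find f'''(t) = -4 - 16/tan(t)^2 - 12/tan(t)^4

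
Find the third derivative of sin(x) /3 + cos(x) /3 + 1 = sin(x)/3 - cos(x)/3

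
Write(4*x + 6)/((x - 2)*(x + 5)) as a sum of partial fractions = 2/(x + 5) + 2/(x - 2)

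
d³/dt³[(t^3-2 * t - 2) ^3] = 504*t^6 - 1260*t^4 - 720*t^3 + 720*t^2 + 576*t + 24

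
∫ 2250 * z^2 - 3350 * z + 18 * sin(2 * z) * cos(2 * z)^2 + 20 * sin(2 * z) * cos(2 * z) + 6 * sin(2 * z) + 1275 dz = 750*z^3 - 1675*z^2 + 1275*z + 24*sin(z)^6 - 56*sin(z)^4 + 44*sin(z)^2 + C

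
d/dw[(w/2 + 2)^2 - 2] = w/2 + 2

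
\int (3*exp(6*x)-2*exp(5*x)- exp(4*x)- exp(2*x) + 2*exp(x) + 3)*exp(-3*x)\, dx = -2*sinh(x) + 2*sinh(3*x) - 2*cosh(2*x) + C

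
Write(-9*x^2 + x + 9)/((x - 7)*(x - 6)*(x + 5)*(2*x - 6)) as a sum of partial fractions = 221/(2112*(x + 5)) - 23/(64*(x - 3)) + 103/(22*(x - 6)) - 425/(96*(x - 7))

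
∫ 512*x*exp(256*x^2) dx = exp(256*x^2) + C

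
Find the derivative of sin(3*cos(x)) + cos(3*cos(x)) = -3*sqrt(2)*sin(x)*cos(3*cos(x) + pi/4)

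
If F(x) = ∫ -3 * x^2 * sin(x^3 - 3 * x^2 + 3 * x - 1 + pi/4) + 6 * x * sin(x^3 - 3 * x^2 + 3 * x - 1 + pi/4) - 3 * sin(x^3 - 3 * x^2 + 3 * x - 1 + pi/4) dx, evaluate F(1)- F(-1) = -sin(pi/4 + 8) + sqrt(2)/2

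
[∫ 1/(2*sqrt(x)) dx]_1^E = -1 + exp(1/2)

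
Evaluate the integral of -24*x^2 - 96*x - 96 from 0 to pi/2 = (-4 - pi)^3 + 64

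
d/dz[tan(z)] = cos(z)^(-2)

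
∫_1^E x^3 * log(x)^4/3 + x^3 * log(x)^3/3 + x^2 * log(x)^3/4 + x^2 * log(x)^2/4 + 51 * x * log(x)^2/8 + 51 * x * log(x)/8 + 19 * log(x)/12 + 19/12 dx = -4/3 + 5*E/4 + (E/4 + 2 + exp(2)/2)^2/3 + 5*exp(2)/2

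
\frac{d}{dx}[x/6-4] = 1/6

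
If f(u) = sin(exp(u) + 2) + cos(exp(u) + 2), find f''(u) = sqrt(2)*(-exp(u)*sin(exp(u) + pi/4 + 2) + cos(exp(u) + pi/4 + 2))*exp(u)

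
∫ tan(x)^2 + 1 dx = tan(x) + C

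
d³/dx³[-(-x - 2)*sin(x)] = -x*cos(x) - 3*sin(x) - 2*cos(x)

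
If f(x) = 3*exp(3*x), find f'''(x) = 81*exp(3*x)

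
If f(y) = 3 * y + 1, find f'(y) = 3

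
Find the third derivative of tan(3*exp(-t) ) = 6*(-exp(2*t)*cos(6*exp(-t)) - exp(2*t) - 18*exp(t)*sin(6*exp(-t)) + 36*cos(6*exp(-t)) - 72)*exp(-3*t)/(cos(6*exp(-t)) + 1)^2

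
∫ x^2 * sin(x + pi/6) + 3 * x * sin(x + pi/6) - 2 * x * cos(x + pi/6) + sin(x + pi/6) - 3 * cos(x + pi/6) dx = (-x^2 - 3*x - 1)*cos(x + pi/6) + C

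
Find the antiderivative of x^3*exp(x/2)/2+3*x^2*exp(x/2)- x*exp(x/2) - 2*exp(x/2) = x*(x^2 - 2)*exp(x/2) + C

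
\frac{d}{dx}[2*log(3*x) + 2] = 2/x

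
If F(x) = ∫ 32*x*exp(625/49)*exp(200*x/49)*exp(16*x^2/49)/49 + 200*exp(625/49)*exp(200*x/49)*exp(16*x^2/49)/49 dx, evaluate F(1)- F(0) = -exp(625/49) + exp(841/49)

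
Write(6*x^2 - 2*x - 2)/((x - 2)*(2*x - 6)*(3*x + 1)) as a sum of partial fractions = -3/(70*(3*x + 1)) - 9/(7*(x - 2)) + 23/(10*(x - 3))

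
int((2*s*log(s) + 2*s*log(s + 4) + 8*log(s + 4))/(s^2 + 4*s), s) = 2*log(s)*log(s + 4) + C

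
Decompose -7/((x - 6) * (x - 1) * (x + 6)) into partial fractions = -1/(12*(x + 6)) + 1/(5*(x - 1)) - 7/(60*(x - 6))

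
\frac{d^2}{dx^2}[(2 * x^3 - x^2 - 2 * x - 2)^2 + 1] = 120*x^4 - 80*x^3 - 84*x^2 - 24*x + 16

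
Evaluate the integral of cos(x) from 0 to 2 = sin(2)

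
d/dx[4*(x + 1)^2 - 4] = 8*x + 8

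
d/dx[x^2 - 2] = 2*x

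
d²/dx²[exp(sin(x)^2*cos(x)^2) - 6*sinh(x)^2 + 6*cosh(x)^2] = 2*(-6*sin(x)^8 + 10*sin(x)^6 + 4*sin(x)^4 + 2*sin(x)^2*cos(x)^6 - 8*sin(x)^2 + 1)*exp(sin(x)^2)*exp(-sin(x)^4)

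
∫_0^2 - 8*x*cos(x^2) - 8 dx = -16 - 4*sin(4)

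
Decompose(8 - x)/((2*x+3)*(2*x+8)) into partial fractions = 19/(10*(2*x + 3)) - 6/(5*(x + 4))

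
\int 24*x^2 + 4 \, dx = 8*x^3 + 4*x + C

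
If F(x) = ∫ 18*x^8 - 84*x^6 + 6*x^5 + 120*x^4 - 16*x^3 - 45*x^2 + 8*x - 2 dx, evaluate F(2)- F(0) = 148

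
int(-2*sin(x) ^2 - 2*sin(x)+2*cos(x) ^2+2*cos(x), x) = (sqrt(2)*sin(x + pi/4) + 1)^2 + C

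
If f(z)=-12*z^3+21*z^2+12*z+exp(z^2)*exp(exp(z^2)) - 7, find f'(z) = -36*z^2 + 2*z*exp(z^2 + exp(z^2)) + 2*z*exp(2*z^2 + exp(z^2)) + 42*z + 12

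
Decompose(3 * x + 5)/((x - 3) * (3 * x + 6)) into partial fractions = 1/(15*(x + 2)) + 14/(15*(x - 3))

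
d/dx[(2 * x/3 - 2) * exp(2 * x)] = 4*x*exp(2*x)/3 - 10*exp(2*x)/3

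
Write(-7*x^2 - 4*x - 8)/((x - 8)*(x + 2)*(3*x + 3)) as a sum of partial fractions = -14/(15*(x + 2)) + 11/(27*(x + 1)) - 244/(135*(x - 8))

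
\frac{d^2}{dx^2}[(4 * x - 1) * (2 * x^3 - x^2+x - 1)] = 96*x^2 - 36*x + 10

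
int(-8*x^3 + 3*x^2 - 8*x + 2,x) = -2*x^4 + x^3 - 4*x^2 + 2*x + C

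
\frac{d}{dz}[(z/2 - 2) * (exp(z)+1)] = z*exp(z)/2 - 3*exp(z)/2 + 1/2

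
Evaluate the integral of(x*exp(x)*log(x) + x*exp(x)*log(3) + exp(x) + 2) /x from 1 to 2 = -(2 + E)*log(3) + (2 + exp(2))*log(6)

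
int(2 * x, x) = x^2 + C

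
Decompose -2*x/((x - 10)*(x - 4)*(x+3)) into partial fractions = 6/(91*(x + 3)) + 4/(21*(x - 4)) - 10/(39*(x - 10))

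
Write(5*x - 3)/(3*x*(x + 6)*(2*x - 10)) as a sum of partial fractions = -1/(12*(x + 6)) + 1/(15*(x - 5)) + 1/(60*x)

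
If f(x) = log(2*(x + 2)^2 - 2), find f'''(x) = (4*x^3 + 24*x^2 + 60*x + 56)/(x^6 + 12*x^5 + 57*x^4 + 136*x^3 + 171*x^2 + 108*x + 27)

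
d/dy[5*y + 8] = 5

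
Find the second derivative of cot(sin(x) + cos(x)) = (-2*sin(2*x)*cos(sqrt(2)*sin(x + pi/4))/sin(sqrt(2)*sin(x + pi/4)) + sqrt(2)*sin(x + pi/4) + 2*cos(sqrt(2)*sin(x + pi/4))/sin(sqrt(2)*sin(x + pi/4)))/sin(sqrt(2)*sin(x + pi/4))^2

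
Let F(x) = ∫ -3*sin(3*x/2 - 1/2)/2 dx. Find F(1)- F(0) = -cos(1/2) + cos(1)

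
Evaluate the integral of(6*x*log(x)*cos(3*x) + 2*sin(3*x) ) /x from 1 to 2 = 2*log(2)*sin(6)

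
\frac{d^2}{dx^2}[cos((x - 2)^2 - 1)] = -4*x^2*cos(x^2 - 4*x + 3) + 16*x*cos(x^2 - 4*x + 3) - 2*sin(x^2 - 4*x + 3) - 16*cos(x^2 - 4*x + 3)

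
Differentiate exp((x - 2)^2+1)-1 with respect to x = 2*x*exp(x^2 - 4*x + 5) - 4*exp(x^2 - 4*x + 5)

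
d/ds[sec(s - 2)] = tan(s - 2)*sec(s - 2)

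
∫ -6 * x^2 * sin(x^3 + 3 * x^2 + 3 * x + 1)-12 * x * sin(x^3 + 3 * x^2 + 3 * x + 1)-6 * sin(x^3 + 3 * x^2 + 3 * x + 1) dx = 2*cos((x + 1)^3) + C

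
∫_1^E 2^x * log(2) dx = -2 + 2^E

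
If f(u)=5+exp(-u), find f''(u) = exp(-u)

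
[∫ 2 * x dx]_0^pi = pi^2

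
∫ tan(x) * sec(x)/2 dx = sec(x)/2 + C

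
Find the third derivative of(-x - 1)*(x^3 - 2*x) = -24*x - 6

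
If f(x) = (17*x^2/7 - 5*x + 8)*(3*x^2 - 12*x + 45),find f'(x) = 204*x^3/7 - 927*x^2/7 + 2706*x/7 - 321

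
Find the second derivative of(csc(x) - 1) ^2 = 2*(1 - 2/sin(x) - 2/sin(x)^2 + 3/sin(x)^3)/sin(x)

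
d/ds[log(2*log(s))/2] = 1/(2*s*log(s))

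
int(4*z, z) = 2*z^2 + C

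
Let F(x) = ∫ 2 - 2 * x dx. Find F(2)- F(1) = -1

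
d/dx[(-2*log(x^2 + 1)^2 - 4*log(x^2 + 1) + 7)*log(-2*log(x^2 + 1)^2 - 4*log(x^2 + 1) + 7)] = (-8*x*log(x^2 + 1)*log(-2*log(x^2 + 1)^2 - 4*log(x^2 + 1) + 7) - 8*x*log(x^2 + 1) - 8*x*log(-2*log(x^2 + 1)^2 - 4*log(x^2 + 1) + 7) - 8*x)/(x^2 + 1)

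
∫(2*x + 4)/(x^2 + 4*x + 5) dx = log((x + 2)^2 + 1) + C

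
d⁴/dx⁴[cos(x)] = cos(x)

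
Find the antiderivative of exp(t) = exp(t) + C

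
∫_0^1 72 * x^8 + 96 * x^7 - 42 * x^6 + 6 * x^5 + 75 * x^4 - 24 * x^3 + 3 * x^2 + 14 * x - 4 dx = 28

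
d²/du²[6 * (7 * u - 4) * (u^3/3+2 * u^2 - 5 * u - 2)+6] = 168*u^2 + 456*u - 516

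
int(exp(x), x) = exp(x) + C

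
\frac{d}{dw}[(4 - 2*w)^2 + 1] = 8*w - 16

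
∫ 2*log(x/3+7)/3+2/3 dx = 2*(x + 21)*log(x/3 + 7)/3 + C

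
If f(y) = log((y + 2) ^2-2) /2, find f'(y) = (y + 2)/(y^2 + 4*y + 2)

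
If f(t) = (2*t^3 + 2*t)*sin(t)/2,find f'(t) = t^3*cos(t) + 3*t^2*sin(t) + t*cos(t) + sin(t)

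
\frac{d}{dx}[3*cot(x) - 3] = -3/sin(x)^2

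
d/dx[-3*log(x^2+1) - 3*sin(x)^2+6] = -3*(x^2*sin(2*x) + 2*x + sin(2*x))/(x^2 + 1)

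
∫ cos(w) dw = sin(w) + C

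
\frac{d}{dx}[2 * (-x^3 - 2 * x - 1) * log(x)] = (-6*x^3*log(x) - 2*x^3 - 4*x*log(x) - 4*x - 2)/x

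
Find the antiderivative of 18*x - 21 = 9*x^2 - 21*x + C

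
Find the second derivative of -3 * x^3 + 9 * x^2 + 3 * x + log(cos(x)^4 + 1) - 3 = (-36*x*sin(x)^4 + 72*x*sin(x)^2 - 18*x*cos(x)^8 - 54*x + 20*sin(x)^4 - 52*sin(x)^2 + 18*cos(x)^8 - 4*cos(x)^6 + 50)/(cos(x)^8 + 2*cos(x)^4 + 1)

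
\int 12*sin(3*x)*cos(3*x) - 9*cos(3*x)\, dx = (2*sin(3*x) - 3)*sin(3*x) + C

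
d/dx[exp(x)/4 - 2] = exp(x)/4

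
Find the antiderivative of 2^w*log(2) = 2^w + C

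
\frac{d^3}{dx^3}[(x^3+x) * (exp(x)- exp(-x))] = (x^3*exp(2*x) + x^3 + 9*x^2*exp(2*x) - 9*x^2 + 19*x*exp(2*x) + 19*x + 9*exp(2*x) - 9)*exp(-x)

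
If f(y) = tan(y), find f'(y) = cos(y)^(-2)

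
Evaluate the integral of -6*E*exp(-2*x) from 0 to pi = -3*E + 3*exp(1 - 2*pi)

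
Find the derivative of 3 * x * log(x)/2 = 3*log(x)/2 + 3/2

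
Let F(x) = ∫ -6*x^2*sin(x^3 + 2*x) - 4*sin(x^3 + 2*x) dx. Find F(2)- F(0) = -2 + 2*cos(12)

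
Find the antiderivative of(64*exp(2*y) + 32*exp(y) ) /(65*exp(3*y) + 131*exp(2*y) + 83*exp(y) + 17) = log((4 + 4*exp(y)/(exp(y) + 1))^2 + 1) + C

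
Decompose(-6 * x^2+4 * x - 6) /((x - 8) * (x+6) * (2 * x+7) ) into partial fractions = 374/(115*(2*x + 7)) - 123/(35*(x + 6)) - 179/(161*(x - 8))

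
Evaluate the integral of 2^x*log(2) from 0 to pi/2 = -1 + 2^(pi/2)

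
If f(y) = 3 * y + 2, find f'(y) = 3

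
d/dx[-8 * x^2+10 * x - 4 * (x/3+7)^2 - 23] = -152*x/9 - 26/3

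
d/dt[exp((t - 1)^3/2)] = 3*t^2*exp(t^3/2 - 3*t^2/2 + 3*t/2 - 1/2)/2 - 3*t*exp(t^3/2 - 3*t^2/2 + 3*t/2 - 1/2) + 3*exp(t^3/2 - 3*t^2/2 + 3*t/2 - 1/2)/2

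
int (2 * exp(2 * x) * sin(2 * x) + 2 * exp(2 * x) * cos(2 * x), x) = exp(2*x)*sin(2*x) + C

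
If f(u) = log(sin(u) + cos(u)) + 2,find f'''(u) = 2*cos(u + pi/4)/sin(u + pi/4)^3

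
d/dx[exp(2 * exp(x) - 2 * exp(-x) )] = (2*exp(2*exp(x) - 2*exp(-x)) + 2*exp(2*x + 2*exp(x) - 2*exp(-x)))*exp(-x)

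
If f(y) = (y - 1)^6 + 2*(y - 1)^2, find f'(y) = 6*y^5 - 30*y^4 + 60*y^3 - 60*y^2 + 34*y - 10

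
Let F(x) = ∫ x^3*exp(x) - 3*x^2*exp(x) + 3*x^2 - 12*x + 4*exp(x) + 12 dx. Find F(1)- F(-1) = -E + 27*exp(-1) + 26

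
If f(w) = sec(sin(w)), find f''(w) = (-sin(w)*sin(sin(w))/cos(sin(w)) - cos(w)^2 + 2*cos(w)^2/cos(sin(w))^2)/cos(sin(w))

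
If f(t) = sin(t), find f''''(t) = sin(t)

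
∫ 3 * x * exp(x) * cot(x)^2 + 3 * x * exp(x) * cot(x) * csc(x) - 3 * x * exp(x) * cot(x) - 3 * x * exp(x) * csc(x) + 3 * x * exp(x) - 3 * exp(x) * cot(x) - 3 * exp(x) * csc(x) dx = -3*x*(cot(x) + csc(x))*exp(x) + C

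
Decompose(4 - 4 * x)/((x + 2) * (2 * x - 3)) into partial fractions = -4/(7*(2*x - 3)) - 12/(7*(x + 2))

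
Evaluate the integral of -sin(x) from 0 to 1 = -1 + cos(1)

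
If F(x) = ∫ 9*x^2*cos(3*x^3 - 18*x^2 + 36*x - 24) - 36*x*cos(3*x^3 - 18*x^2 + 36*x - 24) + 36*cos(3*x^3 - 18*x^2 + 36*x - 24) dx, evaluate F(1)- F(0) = sin(24) - sin(3)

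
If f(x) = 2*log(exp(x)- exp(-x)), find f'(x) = (2*exp(2*x) + 2)/(exp(2*x) - 1)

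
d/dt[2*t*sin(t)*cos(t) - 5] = 2*t*cos(2*t) + sin(2*t)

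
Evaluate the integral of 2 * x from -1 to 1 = 0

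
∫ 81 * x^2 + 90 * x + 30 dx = 27*x^3 + 45*x^2 + 30*x + C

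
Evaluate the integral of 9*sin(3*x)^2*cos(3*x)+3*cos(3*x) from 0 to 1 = sin(3)^3 + sin(3)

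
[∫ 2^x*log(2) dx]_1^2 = 2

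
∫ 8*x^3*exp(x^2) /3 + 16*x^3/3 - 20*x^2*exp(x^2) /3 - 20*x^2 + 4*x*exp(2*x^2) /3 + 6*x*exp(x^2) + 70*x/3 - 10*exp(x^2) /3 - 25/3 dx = 6*x^2 - 15*x + (2*x^2 - 5*x + exp(x^2) - 2)^2/3 + 3*exp(x^2) + C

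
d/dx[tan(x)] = cos(x)^(-2)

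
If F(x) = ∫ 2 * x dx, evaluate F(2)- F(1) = 3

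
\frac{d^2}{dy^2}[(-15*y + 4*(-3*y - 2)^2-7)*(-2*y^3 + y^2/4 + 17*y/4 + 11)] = -1440*y^3 - 684*y^2 + 1719*y/2 + 1077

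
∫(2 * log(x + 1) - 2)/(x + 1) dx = (log(x + 1) - 1)^2 + C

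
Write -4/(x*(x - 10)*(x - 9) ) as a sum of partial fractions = 4/(9*(x - 9)) - 2/(5*(x - 10)) - 2/(45*x)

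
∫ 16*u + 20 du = 8*u^2 + 20*u + C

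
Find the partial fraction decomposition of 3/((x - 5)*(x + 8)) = -3/(13*(x + 8)) + 3/(13*(x - 5))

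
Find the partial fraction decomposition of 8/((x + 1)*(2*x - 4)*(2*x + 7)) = 16/(55*(2*x + 7)) - 4/(15*(x + 1)) + 4/(33*(x - 2))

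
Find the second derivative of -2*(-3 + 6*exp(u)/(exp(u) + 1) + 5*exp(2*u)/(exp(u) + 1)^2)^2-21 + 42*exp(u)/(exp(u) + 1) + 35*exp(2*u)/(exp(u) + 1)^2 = (400*exp(5*u) - 1748*exp(4*u) - 942*exp(3*u) + 320*exp(2*u) + 114*exp(u))/(exp(6*u) + 6*exp(5*u) + 15*exp(4*u) + 20*exp(3*u) + 15*exp(2*u) + 6*exp(u) + 1)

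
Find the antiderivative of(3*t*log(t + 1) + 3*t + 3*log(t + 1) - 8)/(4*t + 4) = (3*t - 8)*log(t + 1)/4 + C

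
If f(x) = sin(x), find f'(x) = cos(x)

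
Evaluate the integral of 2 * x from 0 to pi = pi^2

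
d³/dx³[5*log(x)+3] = 10/x^3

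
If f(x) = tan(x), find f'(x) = cos(x)^(-2)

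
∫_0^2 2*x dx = 4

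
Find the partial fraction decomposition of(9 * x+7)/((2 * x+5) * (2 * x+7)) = 49/(4*(2*x + 7)) - 31/(4*(2*x + 5))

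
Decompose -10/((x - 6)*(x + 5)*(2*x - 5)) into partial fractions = 8/(21*(2*x - 5)) - 2/(33*(x + 5)) - 10/(77*(x - 6))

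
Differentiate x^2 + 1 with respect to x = 2*x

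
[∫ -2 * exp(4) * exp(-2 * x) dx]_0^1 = -exp(4) + exp(2)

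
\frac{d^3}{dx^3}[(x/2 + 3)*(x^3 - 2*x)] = 12*x + 18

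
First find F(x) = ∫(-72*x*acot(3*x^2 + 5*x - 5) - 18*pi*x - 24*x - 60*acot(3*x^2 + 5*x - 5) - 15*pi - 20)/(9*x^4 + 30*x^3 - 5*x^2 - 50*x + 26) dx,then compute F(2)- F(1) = -6*(acot(3) + pi/4)^2 - 4*acot(3) + 4*acot(17) + 6*(acot(17) + pi/4)^2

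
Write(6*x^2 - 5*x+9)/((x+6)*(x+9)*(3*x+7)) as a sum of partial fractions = 24/(11*(3*x + 7)) + 9/(x + 9) - 85/(11*(x + 6))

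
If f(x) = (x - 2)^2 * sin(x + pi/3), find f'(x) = x^2*cos(x + pi/3) + 2*sqrt(2)*x*sin(x + pi/12) - 2*x*cos(x + pi/3) - 4*sqrt(2)*sin(x + pi/12)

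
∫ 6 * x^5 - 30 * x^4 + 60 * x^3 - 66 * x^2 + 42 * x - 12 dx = x^6 - 6*x^5 + 15*x^4 - 22*x^3 + 21*x^2 - 12*x + C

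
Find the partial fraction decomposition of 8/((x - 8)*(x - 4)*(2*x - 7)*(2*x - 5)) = -16/(33*(2*x - 5)) + 16/(9*(2*x - 7)) - 2/(3*(x - 4)) + 2/(99*(x - 8))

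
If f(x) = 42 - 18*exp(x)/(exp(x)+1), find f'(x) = -18*exp(x)/(exp(2*x) + 2*exp(x) + 1)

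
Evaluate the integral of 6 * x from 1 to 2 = 9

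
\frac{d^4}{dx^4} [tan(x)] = 24*tan(x)^5 + 40*tan(x)^3 + 16*tan(x)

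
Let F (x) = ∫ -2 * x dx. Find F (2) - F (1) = -3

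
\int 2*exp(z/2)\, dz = 4*exp(z/2) + C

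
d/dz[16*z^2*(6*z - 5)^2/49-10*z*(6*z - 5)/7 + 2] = 2304*z^3/49 - 2880*z^2/49 - 40*z/49 + 50/7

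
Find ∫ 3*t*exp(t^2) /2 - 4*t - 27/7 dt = -2*t^2 - 27*t/7 + 3*exp(t^2)/4 + C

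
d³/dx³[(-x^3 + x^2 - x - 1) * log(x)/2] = (-6*x^3*log(x) - 11*x^3 + 2*x^2 + x - 2)/(2*x^3)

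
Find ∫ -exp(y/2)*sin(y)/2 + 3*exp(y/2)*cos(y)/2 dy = sqrt(2)*exp(y/2)*sin(y + pi/4) + C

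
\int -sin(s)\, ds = cos(s) + C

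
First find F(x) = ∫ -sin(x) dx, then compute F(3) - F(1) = cos(3) - cos(1)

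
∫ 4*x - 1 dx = 2*x^2 - x + C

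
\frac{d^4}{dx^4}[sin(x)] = sin(x)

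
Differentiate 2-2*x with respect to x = -2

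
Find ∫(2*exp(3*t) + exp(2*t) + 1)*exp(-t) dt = 2*(exp(t) + 1)*sinh(t) + C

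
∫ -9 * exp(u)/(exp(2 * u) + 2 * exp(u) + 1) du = 9*(-2*exp(u) - 1)/(exp(u) + 1) + C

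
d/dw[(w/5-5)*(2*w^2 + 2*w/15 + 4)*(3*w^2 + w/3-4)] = 6*w^4 - 8936*w^3/75 - 1018*w^2/75 - 9028*w/225 - 36/5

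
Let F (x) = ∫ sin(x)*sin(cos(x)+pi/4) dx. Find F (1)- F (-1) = 0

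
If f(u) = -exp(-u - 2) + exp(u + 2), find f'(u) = (exp(2*u + 4) + 1)*exp(-u - 2)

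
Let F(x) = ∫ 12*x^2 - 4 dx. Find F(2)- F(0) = 24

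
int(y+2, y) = y^2/2 + 2*y + C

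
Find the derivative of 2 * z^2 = 4*z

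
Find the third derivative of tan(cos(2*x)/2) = -6*sin(2*x)^3*tan(cos(2*x)/2)^4 - 8*sin(2*x)^3*tan(cos(2*x)/2)^2 - 2*sin(2*x)^3 + 4*sin(2*x)*tan(cos(2*x)/2)^2 + 4*sin(2*x) + 6*sin(4*x)*tan(cos(2*x)/2)^3 + 6*sin(4*x)*tan(cos(2*x)/2)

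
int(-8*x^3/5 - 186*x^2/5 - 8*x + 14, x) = -2*x^4/5 - 62*x^3/5 - 4*x^2 + 14*x + C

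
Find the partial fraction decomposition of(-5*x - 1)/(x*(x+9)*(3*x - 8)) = -129/(280*(3*x - 8)) + 44/(315*(x + 9)) + 1/(72*x)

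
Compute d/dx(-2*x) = -2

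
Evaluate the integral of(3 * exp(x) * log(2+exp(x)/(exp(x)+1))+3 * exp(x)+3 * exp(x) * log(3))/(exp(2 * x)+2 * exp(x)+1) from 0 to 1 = -15*log(15/2)/2 + (3*E/(1 + E) + 6)*log(3*E/(1 + E) + 6)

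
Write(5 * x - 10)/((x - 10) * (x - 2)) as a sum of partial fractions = 5/(x - 10)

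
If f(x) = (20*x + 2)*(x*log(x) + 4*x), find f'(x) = 40*x*log(x) + 180*x + 2*log(x) + 10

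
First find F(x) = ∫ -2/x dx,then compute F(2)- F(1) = -2*log(2)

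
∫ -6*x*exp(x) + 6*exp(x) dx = 6*(2 - x)*exp(x) + C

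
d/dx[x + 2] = 1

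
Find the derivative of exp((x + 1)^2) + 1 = 2*x*exp(x^2 + 2*x + 1) + 2*exp(x^2 + 2*x + 1)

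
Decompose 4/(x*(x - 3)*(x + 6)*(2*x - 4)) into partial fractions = -1/(216*(x + 6)) - 1/(8*(x - 2)) + 2/(27*(x - 3)) + 1/(18*x)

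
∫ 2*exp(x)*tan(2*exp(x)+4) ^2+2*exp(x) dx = tan(2*exp(x) + 4) + C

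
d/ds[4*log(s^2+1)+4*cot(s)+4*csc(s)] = 4*(-s^2*cos(s)/sin(s)^2 - s^2/sin(s)^2 + 2*s - cos(s)/sin(s)^2 - 1/sin(s)^2)/(s^2 + 1)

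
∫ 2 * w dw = w^2 + C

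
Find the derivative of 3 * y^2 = 6*y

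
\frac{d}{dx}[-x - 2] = -1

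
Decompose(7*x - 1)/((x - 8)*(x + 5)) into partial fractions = 36/(13*(x + 5)) + 55/(13*(x - 8))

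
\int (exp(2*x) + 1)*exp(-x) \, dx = 2*sinh(x) + C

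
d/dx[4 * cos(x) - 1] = -4*sin(x)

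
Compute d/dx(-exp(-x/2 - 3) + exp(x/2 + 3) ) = (exp(x + 6) + 1)*exp(-x/2 - 3)/2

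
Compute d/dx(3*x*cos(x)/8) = -3*x*sin(x)/8 + 3*cos(x)/8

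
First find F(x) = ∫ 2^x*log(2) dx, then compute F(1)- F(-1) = 3/2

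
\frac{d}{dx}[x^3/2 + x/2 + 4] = 3*x^2/2 + 1/2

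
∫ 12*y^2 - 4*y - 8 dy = 4*y^3 - 2*y^2 - 8*y + C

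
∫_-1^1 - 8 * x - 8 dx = -16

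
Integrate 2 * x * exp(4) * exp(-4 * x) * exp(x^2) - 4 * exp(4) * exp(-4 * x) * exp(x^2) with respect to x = exp((x - 2)^2) + C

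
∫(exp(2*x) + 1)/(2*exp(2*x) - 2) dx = log(2*sinh(x))/2 + C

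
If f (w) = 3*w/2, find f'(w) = 3/2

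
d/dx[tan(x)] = cos(x)^(-2)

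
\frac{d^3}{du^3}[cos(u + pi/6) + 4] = sin(u + pi/6)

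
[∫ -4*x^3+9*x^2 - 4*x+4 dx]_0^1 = 4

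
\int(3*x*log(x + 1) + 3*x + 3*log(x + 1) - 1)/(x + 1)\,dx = (3*x - 1)*log(x + 1) + C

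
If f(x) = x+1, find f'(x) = 1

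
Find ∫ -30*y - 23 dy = -15*y^2 - 23*y + C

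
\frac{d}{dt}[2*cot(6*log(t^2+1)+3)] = -24*t/((t^2 + 1)*sin(6*log(t^2 + 1) + 3)^2)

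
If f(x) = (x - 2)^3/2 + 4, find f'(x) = 3*x^2/2 - 6*x + 6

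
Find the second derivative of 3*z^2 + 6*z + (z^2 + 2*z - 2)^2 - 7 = 12*z^2 + 24*z + 6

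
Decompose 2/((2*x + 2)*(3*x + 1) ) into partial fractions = 3/(2*(3*x + 1)) - 1/(2*(x + 1))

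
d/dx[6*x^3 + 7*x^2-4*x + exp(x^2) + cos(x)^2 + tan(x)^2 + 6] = 18*x^2 + 2*x*exp(x^2) + 14*x + 2*sin(x)/cos(x)^3 - sin(2*x) - 4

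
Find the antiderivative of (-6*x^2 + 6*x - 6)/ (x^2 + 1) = -6*x + 3*log(x^2 + 1) + C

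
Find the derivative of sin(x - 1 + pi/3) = cos(x - 1 + pi/3)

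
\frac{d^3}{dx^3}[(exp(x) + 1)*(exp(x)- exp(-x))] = (8*exp(3*x) + exp(2*x) + 1)*exp(-x)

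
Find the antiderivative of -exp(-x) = exp(-x) + C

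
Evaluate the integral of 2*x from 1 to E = -1 + exp(2)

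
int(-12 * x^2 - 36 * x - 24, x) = -4*x^3 - 18*x^2 - 24*x + C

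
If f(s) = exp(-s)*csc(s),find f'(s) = (-cot(s)*csc(s) - csc(s))*exp(-s)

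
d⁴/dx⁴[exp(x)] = exp(x)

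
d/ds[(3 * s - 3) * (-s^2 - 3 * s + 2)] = -9*s^2 - 12*s + 15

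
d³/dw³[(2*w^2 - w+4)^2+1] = 96*w - 24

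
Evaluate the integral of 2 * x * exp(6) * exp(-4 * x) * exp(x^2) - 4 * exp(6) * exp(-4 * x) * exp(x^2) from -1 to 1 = -exp(11) + exp(3)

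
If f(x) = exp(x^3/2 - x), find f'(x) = 3*x^2*exp(x^3/2 - x)/2 - exp(x^3/2 - x)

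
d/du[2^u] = 2^u*log(2)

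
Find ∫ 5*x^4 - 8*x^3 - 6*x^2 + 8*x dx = x^5 - 2*x^4 - 2*x^3 + 4*x^2 + C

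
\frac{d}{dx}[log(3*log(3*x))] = 1/(x*log(x) + x*log(3))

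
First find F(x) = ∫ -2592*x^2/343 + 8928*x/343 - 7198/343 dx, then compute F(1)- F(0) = -514/49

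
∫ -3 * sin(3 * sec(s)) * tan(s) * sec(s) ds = cos(3*sec(s)) + C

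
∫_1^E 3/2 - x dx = -exp(2)/2 - 1 + 3*E/2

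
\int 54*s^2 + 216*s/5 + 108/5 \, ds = 18*s^3 + 108*s^2/5 + 108*s/5 + C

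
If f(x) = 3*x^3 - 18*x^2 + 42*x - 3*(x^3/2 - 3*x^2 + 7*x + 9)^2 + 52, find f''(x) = -45*x^4/2 + 180*x^3 - 576*x^2 + 612*x - 6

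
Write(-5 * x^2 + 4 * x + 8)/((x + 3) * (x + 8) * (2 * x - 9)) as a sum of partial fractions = -301/(375*(2*x - 9)) - 344/(125*(x + 8)) + 49/(75*(x + 3))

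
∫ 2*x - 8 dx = x^2 - 8*x + C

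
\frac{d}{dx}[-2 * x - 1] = -2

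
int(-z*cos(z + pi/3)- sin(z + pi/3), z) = -z*sin(z + pi/3) + C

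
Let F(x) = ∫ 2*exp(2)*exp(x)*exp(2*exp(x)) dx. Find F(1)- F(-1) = -exp(2*exp(-1) + 2) + exp(2 + 2*E)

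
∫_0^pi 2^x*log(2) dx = -1 + 2^pi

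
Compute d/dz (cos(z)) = -sin(z)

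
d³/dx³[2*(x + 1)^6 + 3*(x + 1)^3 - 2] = 240*x^3 + 720*x^2 + 720*x + 258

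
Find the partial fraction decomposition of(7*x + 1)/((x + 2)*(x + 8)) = 55/(6*(x + 8)) - 13/(6*(x + 2))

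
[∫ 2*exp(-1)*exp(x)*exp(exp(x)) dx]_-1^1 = -2*exp(-1 + exp(-1)) + 2*exp(-1 + E)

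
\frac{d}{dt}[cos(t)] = -sin(t)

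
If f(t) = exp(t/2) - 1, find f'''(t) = exp(t/2)/8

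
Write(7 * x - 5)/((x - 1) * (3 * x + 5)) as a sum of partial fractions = 25/(4*(3*x + 5)) + 1/(4*(x - 1))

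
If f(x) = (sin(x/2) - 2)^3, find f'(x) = -3*sin(x) + 51*cos(x/2)/8 - 3*cos(3*x/2)/8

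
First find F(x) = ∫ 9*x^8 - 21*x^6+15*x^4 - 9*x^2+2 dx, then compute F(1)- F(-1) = 0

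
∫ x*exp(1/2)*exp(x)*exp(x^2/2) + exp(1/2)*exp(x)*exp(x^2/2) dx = exp((x + 1)^2/2) + C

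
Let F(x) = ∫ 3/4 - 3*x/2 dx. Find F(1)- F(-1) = 3/2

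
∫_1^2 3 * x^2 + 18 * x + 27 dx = 61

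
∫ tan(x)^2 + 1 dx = tan(x) + C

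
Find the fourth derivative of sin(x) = sin(x)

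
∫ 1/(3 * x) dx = log(x)/3 + C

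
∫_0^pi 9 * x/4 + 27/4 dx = -8 + 3*pi/4 + 2*(2 + 3*pi/4)^2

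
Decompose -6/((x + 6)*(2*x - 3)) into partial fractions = -4/(5*(2*x - 3)) + 2/(5*(x + 6))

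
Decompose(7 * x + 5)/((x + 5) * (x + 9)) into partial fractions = 29/(2*(x + 9)) - 15/(2*(x + 5))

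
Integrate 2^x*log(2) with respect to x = 2^x + C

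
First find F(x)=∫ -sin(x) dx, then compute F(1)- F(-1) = 0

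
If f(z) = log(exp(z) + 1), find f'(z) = exp(z)/(exp(z) + 1)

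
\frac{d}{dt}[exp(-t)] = -exp(-t)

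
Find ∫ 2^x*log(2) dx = 2^x + C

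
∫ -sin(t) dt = cos(t) + C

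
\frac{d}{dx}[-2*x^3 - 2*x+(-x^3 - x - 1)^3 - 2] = -9*x^8 - 21*x^6 - 18*x^5 - 15*x^4 - 24*x^3 - 18*x^2 - 6*x - 5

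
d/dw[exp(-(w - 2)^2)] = (4 - 2*w)*exp(-w^2 + 4*w - 4)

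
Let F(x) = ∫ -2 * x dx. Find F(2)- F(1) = -3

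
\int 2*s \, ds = s^2 + C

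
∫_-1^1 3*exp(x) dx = -3*exp(-1) + 3*E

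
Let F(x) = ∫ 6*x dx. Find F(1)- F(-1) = 0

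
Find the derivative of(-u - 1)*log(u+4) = (-u*log(u + 4) - u - 4*log(u + 4) - 1)/(u + 4)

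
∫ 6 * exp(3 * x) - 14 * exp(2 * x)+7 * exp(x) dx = 2*(exp(x) - 1)^3 - (exp(x) - 1)^2 - exp(x) + C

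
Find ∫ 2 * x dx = x^2 + C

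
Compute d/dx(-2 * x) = -2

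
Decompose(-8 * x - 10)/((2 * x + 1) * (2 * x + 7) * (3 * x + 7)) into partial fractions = -78/(77*(3*x + 7)) + 6/(7*(2*x + 7)) - 2/(11*(2*x + 1))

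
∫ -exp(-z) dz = exp(-z) + C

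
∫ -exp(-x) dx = exp(-x) + C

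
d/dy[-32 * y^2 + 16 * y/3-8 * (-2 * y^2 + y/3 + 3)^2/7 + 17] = -128*y^3/7 + 32*y^2/7 - 2320*y/63 + 64/21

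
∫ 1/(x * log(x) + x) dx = log(2*log(x) + 2) + C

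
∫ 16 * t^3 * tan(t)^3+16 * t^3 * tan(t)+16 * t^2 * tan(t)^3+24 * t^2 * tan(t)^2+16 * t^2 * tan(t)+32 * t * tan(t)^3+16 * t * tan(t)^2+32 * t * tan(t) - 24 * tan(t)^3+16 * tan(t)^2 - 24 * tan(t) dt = (8*t^3 + 8*t^2 + 16*t - 12)*tan(t)^2 + C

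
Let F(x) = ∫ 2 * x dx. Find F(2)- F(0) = 4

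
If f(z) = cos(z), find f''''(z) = cos(z)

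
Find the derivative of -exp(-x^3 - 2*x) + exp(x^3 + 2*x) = (3*x^2*exp(2*x^3 + 4*x) + 3*x^2 + 2*exp(2*x^3 + 4*x) + 2)*exp(-x^3 - 2*x)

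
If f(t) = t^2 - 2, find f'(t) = 2*t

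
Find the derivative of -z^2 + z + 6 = 1 - 2*z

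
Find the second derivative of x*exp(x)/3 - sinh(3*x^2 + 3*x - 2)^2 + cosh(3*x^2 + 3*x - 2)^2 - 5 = x*exp(x)/3 + 2*exp(x)/3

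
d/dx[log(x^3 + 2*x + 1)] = (3*x^2 + 2)/(x^3 + 2*x + 1)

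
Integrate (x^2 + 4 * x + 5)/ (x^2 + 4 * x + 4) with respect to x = (x*(x + 2) - 1)/(x + 2) + C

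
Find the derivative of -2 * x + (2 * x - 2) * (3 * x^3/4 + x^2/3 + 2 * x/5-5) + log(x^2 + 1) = (180*x^5 - 75*x^4 + 188*x^3 - 459*x^2 + 68*x - 384)/(30*x^2 + 30)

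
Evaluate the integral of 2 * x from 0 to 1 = 1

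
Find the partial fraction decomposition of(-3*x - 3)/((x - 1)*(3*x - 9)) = 1/(x - 1) - 2/(x - 3)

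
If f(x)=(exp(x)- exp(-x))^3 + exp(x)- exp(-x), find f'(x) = (3*exp(6*x) - 2*exp(4*x) - 2*exp(2*x) + 3)*exp(-3*x)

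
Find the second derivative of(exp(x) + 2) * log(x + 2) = (x^2*exp(x)*log(x + 2) + 4*x*exp(x)*log(x + 2) + 2*x*exp(x) + 4*exp(x)*log(x + 2) + 3*exp(x) - 2)/(x^2 + 4*x + 4)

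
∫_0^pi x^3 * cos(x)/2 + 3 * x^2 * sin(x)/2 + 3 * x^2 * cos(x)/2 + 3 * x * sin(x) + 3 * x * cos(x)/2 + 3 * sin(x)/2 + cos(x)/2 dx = 0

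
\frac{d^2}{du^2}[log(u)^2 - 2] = (2 - 2*log(u))/u^2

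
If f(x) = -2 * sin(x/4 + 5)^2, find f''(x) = -cos(x/2 + 10)/4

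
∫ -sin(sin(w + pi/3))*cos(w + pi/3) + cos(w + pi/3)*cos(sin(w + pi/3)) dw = sqrt(2)*sin(sin(w + pi/3) + pi/4) + C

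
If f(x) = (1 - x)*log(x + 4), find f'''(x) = (x + 14)/(x^3 + 12*x^2 + 48*x + 64)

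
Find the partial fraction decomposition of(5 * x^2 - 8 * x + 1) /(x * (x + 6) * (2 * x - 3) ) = 1/(45*(2*x - 3)) + 229/(90*(x + 6)) - 1/(18*x)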